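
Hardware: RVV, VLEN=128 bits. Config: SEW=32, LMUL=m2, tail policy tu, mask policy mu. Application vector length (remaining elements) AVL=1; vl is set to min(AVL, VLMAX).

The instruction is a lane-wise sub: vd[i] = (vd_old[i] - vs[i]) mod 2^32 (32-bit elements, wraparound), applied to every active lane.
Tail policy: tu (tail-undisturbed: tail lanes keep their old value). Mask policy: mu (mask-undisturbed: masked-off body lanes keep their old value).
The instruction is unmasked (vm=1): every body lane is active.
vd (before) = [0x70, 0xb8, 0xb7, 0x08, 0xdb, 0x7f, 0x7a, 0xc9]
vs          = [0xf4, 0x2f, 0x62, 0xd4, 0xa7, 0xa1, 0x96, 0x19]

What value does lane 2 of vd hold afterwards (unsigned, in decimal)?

vd[2] = 183

VLMAX = (128 × 2) / 32 = 8 lanes
vl = min(AVL, VLMAX) = min(1, 8) = 1
vd[0] sub(0x70,0xf4) -> 0xffffff7c
vd[1] tail/keep -> 0xb8
vd[2] tail/keep -> 0xb7
vd[3] tail/keep -> 0x08
vd[4] tail/keep -> 0xdb
vd[5] tail/keep -> 0x7f
vd[6] tail/keep -> 0x7a
vd[7] tail/keep -> 0xc9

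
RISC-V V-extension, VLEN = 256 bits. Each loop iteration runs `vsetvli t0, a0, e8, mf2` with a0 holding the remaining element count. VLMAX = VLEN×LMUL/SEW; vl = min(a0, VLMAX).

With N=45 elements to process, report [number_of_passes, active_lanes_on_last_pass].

[iterations, last_vl] = [3, 13]

lanes per group: 256·1/2/8 = 16
iterations = ceil(45/16) = 3; final-pass vl = 13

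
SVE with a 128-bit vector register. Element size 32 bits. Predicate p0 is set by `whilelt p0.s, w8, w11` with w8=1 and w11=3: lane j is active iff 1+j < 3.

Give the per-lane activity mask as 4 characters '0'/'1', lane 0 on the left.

register lanes = 128/32 = 4
p0[j] = (1+j < 3); true for j=0..1 → 2 lanes set
bits (lane 0 leftmost): 1100

predicate = 1100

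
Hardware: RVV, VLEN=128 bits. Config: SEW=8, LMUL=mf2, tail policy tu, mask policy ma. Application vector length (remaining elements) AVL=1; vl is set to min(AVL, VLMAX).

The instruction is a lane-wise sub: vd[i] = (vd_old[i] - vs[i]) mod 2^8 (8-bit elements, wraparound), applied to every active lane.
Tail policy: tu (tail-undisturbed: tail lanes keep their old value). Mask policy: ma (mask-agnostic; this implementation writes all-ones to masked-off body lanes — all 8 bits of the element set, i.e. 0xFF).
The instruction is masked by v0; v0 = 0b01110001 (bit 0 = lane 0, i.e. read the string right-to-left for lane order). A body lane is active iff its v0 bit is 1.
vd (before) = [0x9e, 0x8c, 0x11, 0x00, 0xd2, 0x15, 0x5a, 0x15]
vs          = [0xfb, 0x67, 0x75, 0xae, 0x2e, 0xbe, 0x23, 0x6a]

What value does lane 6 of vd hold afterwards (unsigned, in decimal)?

lanes per group: 128·1/2/8 = 8
vl ← min(1, 8) = 1
  i=0: sub(0x9e,0xfb) → 163
  i=1: tail/keep → 140
  i=2: tail/keep → 17
  i=3: tail/keep → 0
  i=4: tail/keep → 210
  i=5: tail/keep → 21
  i=6: tail/keep → 90
  i=7: tail/keep → 21

vd[6] = 90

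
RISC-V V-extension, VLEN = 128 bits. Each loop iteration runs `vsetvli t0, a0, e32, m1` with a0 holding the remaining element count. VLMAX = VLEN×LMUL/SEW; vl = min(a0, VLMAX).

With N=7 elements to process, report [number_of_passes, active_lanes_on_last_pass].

lanes per group: 128·1/32 = 4
iterations = ceil(7/4) = 2; final-pass vl = 3

[iterations, last_vl] = [2, 3]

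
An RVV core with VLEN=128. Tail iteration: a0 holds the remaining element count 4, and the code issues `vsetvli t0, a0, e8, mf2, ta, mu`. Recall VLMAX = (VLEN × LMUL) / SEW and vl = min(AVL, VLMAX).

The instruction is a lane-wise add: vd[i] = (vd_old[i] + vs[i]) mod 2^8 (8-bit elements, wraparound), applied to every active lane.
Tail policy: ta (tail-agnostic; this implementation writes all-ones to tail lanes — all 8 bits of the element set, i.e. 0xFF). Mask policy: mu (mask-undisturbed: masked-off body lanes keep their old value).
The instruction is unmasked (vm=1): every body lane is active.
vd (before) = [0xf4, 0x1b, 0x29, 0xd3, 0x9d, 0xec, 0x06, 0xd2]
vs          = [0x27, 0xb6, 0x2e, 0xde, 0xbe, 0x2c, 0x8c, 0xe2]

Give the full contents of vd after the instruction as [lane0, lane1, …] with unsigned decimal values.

lanes per group: 128·1/2/8 = 8
vl ← min(4, 8) = 4
lane  0: add(0xf4,0x27) ⇒ 0x1b
lane  1: add(0x1b,0xb6) ⇒ 0xd1
lane  2: add(0x29,0x2e) ⇒ 0x57
lane  3: add(0xd3,0xde) ⇒ 0xb1
lane  4: tail/ones ⇒ 0xff
lane  5: tail/ones ⇒ 0xff
lane  6: tail/ones ⇒ 0xff
lane  7: tail/ones ⇒ 0xff

vd = [27, 209, 87, 177, 255, 255, 255, 255]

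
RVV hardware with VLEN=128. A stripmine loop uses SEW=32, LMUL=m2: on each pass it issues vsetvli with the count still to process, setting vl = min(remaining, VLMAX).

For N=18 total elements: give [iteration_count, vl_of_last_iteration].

VLMAX = (128 × 2) / 32 = 8 lanes
N=18: ⌈18/8⌉ = 3 iters; last vl = 18 − 2×8 = 2

[iterations, last_vl] = [3, 2]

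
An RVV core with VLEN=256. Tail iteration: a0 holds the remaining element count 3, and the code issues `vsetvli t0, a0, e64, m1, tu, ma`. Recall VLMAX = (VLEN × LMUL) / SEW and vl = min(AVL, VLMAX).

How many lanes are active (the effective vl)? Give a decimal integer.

lanes per group: 256·1/64 = 4
AVL=3 ≤ VLMAX=4, so vl = 3

vl = 3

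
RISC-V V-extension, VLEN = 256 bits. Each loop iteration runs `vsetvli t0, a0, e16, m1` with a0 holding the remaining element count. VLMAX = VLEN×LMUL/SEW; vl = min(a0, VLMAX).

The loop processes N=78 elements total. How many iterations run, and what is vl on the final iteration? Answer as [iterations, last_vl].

[iterations, last_vl] = [5, 14]

VLMAX = (256 × 1) / 16 = 16 lanes
N=78: ⌈78/16⌉ = 5 iters; last vl = 78 − 4×16 = 14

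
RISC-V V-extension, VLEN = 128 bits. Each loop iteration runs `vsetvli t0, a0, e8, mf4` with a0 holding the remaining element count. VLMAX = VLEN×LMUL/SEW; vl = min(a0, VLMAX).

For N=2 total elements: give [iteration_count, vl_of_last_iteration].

VLMAX = VLEN×LMUL/SEW = 128×1/4/8 = 4
N=2: ⌈2/4⌉ = 1 iters; last vl = 2 − 0×4 = 2

[iterations, last_vl] = [1, 2]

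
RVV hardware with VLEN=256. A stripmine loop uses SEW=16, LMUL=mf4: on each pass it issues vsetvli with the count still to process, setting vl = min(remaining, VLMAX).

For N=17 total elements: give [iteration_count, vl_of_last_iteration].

[iterations, last_vl] = [5, 1]

VLMAX = (256 × 1/4) / 16 = 4 lanes
iterations = ceil(17/4) = 5; final-pass vl = 1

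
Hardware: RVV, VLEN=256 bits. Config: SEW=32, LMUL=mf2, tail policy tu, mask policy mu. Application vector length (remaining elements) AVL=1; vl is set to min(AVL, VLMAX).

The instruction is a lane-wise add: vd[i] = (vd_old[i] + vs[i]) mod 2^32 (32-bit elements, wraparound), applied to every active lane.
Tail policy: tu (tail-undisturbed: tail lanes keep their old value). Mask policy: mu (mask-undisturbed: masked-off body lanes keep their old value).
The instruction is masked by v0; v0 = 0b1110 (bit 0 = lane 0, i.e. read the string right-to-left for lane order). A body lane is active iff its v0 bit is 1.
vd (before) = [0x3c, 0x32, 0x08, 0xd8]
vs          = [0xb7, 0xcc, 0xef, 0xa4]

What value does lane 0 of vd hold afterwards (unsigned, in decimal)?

vd[0] = 60

VLMAX = (256 × 1/2) / 32 = 4 lanes
vl = min(AVL, VLMAX) = min(1, 4) = 1
  i=0: mask-off/keep → 60
  i=1: tail/keep → 50
  i=2: tail/keep → 8
  i=3: tail/keep → 216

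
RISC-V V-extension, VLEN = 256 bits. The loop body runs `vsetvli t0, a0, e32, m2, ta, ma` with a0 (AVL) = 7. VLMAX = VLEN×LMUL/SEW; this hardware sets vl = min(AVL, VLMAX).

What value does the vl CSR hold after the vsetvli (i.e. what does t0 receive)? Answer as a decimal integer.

vl = 7

VLMAX = (256 × 2) / 32 = 16 lanes
AVL=7 ≤ VLMAX=16, so vl = 7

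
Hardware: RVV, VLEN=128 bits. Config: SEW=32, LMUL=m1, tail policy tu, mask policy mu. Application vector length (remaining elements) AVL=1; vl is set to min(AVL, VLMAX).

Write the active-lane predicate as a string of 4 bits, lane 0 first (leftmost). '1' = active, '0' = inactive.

predicate = 1000

VLMAX = (128 × 1) / 32 = 4 lanes
AVL=1 ≤ VLMAX=4, so vl = 1
bits (lane 0 leftmost): 1000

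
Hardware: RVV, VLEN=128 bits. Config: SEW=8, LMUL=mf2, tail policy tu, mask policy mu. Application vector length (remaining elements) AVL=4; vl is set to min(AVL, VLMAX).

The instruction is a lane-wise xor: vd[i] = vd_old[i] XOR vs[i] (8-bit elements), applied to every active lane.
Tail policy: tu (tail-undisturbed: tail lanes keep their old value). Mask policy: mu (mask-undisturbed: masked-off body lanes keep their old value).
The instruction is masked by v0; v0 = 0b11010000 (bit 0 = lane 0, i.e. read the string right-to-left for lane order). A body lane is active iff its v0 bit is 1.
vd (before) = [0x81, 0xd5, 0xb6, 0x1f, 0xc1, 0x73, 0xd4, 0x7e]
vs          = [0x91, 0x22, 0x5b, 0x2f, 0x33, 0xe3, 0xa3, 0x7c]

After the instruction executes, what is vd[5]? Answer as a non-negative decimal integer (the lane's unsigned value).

lanes per group: 128·1/2/8 = 8
AVL=4 ≤ VLMAX=8, so vl = 4
lane  0: mask-off/keep ⇒ 0x81
lane  1: mask-off/keep ⇒ 0xd5
lane  2: mask-off/keep ⇒ 0xb6
lane  3: mask-off/keep ⇒ 0x1f
lane  4: tail/keep ⇒ 0xc1
lane  5: tail/keep ⇒ 0x73
lane  6: tail/keep ⇒ 0xd4
lane  7: tail/keep ⇒ 0x7e

vd[5] = 115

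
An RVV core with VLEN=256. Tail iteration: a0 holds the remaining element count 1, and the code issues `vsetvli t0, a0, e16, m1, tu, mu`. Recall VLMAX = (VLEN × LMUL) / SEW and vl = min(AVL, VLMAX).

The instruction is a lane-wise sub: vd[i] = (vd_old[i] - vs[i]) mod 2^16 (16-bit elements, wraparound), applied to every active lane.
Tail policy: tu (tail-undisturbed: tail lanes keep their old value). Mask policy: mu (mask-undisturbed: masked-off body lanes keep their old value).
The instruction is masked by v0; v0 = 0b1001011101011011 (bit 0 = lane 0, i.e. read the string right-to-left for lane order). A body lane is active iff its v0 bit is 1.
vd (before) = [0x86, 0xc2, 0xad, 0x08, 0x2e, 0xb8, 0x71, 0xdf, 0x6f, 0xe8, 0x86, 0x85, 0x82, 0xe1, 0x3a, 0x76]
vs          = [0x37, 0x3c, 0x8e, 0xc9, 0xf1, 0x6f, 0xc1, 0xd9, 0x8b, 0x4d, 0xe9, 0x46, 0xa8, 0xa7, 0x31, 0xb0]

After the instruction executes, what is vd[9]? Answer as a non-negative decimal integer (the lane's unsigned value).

vd[9] = 232

VLMAX = (256 × 1) / 16 = 16 lanes
vl ← min(1, 16) = 1
lane  0: sub(0x86,0x37) ⇒ 0x4f
lane  1: tail/keep ⇒ 0xc2
lane  2: tail/keep ⇒ 0xad
lane  3: tail/keep ⇒ 0x08
lane  4: tail/keep ⇒ 0x2e
lane  5: tail/keep ⇒ 0xb8
lane  6: tail/keep ⇒ 0x71
lane  7: tail/keep ⇒ 0xdf
lane  8: tail/keep ⇒ 0x6f
lane  9: tail/keep ⇒ 0xe8
lane 10: tail/keep ⇒ 0x86
lane 11: tail/keep ⇒ 0x85
lane 12: tail/keep ⇒ 0x82
lane 13: tail/keep ⇒ 0xe1
lane 14: tail/keep ⇒ 0x3a
lane 15: tail/keep ⇒ 0x76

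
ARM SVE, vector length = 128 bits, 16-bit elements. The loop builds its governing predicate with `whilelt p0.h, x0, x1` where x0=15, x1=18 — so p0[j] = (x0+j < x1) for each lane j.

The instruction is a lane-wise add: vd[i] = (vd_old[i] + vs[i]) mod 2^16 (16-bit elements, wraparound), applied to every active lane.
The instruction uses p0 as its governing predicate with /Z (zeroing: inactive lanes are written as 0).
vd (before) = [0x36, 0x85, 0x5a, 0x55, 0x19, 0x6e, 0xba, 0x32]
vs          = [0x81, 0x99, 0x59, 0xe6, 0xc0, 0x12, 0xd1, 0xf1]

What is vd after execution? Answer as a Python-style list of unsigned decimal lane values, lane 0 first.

lane count: 128 div 16 = 8
p0[j] = (15+j < 18); true for j=0..2 → 3 lanes set
vd[0] add(0x36,0x81) -> 0xb7
vd[1] add(0x85,0x99) -> 0x11e
vd[2] add(0x5a,0x59) -> 0xb3
vd[3] tail/zero -> 0x00
vd[4] tail/zero -> 0x00
vd[5] tail/zero -> 0x00
vd[6] tail/zero -> 0x00
vd[7] tail/zero -> 0x00

vd = [183, 286, 179, 0, 0, 0, 0, 0]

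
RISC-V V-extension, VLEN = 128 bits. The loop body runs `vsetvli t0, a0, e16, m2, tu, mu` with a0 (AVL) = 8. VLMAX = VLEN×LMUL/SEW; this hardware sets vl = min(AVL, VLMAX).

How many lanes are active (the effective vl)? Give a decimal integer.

vl = 8

VLMAX = (128 × 2) / 16 = 16 lanes
vl ← min(8, 16) = 8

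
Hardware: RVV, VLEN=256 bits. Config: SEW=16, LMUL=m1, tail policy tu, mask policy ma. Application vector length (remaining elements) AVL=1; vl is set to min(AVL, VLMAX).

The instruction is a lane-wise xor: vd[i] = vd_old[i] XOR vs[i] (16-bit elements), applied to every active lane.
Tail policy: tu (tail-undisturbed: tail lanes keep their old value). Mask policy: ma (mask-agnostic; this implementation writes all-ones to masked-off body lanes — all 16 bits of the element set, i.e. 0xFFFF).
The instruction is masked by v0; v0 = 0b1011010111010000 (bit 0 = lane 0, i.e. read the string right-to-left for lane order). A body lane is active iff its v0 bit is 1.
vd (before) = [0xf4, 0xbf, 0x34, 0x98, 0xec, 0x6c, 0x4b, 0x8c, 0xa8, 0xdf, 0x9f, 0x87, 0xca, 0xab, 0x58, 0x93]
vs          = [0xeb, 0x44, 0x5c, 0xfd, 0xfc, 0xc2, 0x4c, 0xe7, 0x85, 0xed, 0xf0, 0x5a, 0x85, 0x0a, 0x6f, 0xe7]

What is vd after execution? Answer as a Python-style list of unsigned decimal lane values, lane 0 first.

VLMAX = (256 × 1) / 16 = 16 lanes
vl ← min(1, 16) = 1
lane  0: mask-off/ones ⇒ 0xffff
lane  1: tail/keep ⇒ 0xbf
lane  2: tail/keep ⇒ 0x34
lane  3: tail/keep ⇒ 0x98
lane  4: tail/keep ⇒ 0xec
lane  5: tail/keep ⇒ 0x6c
lane  6: tail/keep ⇒ 0x4b
lane  7: tail/keep ⇒ 0x8c
lane  8: tail/keep ⇒ 0xa8
lane  9: tail/keep ⇒ 0xdf
lane 10: tail/keep ⇒ 0x9f
lane 11: tail/keep ⇒ 0x87
lane 12: tail/keep ⇒ 0xca
lane 13: tail/keep ⇒ 0xab
lane 14: tail/keep ⇒ 0x58
lane 15: tail/keep ⇒ 0x93

vd = [65535, 191, 52, 152, 236, 108, 75, 140, 168, 223, 159, 135, 202, 171, 88, 147]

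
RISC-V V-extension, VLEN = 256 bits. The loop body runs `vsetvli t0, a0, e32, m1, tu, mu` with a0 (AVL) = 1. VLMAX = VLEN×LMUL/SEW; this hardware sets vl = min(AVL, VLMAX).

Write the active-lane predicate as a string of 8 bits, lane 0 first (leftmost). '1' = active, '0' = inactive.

lanes per group: 256·1/32 = 8
AVL=1 ≤ VLMAX=8, so vl = 1
bits (lane 0 leftmost): 10000000

predicate = 10000000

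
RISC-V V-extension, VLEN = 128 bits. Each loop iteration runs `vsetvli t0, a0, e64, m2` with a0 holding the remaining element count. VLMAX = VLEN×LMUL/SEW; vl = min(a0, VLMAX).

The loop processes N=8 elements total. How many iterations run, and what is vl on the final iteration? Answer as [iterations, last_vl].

VLMAX = (128 × 2) / 64 = 4 lanes
iterations = ceil(8/4) = 2; final-pass vl = 4

[iterations, last_vl] = [2, 4]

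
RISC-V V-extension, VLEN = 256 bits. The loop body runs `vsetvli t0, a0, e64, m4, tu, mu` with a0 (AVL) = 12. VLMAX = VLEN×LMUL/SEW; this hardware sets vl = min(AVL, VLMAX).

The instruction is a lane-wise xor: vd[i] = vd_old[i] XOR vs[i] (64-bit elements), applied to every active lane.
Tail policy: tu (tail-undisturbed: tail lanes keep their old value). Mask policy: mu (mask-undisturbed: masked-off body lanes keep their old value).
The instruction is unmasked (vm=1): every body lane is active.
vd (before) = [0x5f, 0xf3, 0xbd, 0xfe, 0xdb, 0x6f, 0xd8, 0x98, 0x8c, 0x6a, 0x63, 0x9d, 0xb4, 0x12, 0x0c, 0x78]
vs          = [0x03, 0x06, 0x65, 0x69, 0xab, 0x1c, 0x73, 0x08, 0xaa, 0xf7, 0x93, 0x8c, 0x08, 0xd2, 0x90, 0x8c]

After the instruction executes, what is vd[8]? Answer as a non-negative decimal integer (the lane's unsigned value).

vd[8] = 38

lanes per group: 256·4/64 = 16
vl ← min(12, 16) = 12
vd[0] xor(0x5f,0x03) -> 0x5c
vd[1] xor(0xf3,0x06) -> 0xf5
vd[2] xor(0xbd,0x65) -> 0xd8
vd[3] xor(0xfe,0x69) -> 0x97
vd[4] xor(0xdb,0xab) -> 0x70
vd[5] xor(0x6f,0x1c) -> 0x73
vd[6] xor(0xd8,0x73) -> 0xab
vd[7] xor(0x98,0x08) -> 0x90
vd[8] xor(0x8c,0xaa) -> 0x26
vd[9] xor(0x6a,0xf7) -> 0x9d
vd[10] xor(0x63,0x93) -> 0xf0
vd[11] xor(0x9d,0x8c) -> 0x11
vd[12] tail/keep -> 0xb4
vd[13] tail/keep -> 0x12
vd[14] tail/keep -> 0x0c
vd[15] tail/keep -> 0x78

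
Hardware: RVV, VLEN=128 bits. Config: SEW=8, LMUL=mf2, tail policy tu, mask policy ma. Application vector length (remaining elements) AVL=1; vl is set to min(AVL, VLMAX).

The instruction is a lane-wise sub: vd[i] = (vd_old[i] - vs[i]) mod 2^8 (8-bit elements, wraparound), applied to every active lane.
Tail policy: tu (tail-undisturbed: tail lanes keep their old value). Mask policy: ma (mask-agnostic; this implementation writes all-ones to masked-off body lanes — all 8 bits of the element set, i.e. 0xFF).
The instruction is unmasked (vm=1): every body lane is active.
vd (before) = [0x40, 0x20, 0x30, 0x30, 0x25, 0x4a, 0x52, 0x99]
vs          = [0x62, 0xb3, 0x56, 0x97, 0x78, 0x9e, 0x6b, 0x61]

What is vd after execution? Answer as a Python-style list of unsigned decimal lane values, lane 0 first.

vd = [222, 32, 48, 48, 37, 74, 82, 153]

VLMAX = VLEN×LMUL/SEW = 128×1/2/8 = 8
vl ← min(1, 8) = 1
[0] sub(0x40,0x62) = 0xde
[1] tail/keep = 0x20
[2] tail/keep = 0x30
[3] tail/keep = 0x30
[4] tail/keep = 0x25
[5] tail/keep = 0x4a
[6] tail/keep = 0x52
[7] tail/keep = 0x99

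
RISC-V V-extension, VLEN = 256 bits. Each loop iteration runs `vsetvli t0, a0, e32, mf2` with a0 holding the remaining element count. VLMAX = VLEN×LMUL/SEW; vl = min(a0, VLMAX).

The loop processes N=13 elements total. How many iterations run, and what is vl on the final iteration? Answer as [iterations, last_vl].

lanes per group: 256·1/2/32 = 4
13 elements at 4/iter → 4 passes, remainder 1 on the last

[iterations, last_vl] = [4, 1]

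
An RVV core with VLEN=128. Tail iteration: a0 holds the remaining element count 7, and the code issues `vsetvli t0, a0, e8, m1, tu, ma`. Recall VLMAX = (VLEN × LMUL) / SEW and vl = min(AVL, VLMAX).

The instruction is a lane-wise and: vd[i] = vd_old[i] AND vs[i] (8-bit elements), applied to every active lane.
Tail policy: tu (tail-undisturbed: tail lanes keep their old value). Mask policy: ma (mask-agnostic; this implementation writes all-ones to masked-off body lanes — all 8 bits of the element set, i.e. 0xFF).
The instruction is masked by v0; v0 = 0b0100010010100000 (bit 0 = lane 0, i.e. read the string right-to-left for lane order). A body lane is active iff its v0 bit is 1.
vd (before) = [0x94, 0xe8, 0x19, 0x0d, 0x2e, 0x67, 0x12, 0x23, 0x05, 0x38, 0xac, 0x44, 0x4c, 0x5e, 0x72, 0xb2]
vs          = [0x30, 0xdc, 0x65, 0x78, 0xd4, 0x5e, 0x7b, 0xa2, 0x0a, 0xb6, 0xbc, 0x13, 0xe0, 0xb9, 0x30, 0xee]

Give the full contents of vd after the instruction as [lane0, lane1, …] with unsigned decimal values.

vd = [255, 255, 255, 255, 255, 70, 255, 35, 5, 56, 172, 68, 76, 94, 114, 178]

lanes per group: 128·1/8 = 16
AVL=7 ≤ VLMAX=16, so vl = 7
vd[0] mask-off/ones -> 0xff
vd[1] mask-off/ones -> 0xff
vd[2] mask-off/ones -> 0xff
vd[3] mask-off/ones -> 0xff
vd[4] mask-off/ones -> 0xff
vd[5] and(0x67,0x5e) -> 0x46
vd[6] mask-off/ones -> 0xff
vd[7] tail/keep -> 0x23
vd[8] tail/keep -> 0x05
vd[9] tail/keep -> 0x38
vd[10] tail/keep -> 0xac
vd[11] tail/keep -> 0x44
vd[12] tail/keep -> 0x4c
vd[13] tail/keep -> 0x5e
vd[14] tail/keep -> 0x72
vd[15] tail/keep -> 0xb2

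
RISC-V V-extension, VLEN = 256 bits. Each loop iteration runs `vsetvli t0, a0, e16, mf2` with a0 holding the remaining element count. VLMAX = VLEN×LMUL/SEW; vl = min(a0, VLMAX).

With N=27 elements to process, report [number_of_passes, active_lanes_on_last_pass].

VLMAX = (256 × 1/2) / 16 = 8 lanes
iterations = ceil(27/8) = 4; final-pass vl = 3

[iterations, last_vl] = [4, 3]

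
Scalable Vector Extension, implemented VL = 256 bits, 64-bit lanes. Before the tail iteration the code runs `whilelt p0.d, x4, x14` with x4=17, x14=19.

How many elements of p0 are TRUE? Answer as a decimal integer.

vl = 2

256-bit reg / 64-bit elem → 4 lanes
whilelt: lane j active iff 17+j < 19 → j < 2 → 2 active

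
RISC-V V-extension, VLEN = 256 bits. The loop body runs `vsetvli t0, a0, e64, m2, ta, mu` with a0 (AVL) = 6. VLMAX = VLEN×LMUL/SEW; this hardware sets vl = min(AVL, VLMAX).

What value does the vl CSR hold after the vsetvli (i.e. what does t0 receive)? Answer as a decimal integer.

vl = 6

VLMAX = (256 × 2) / 64 = 8 lanes
vl ← min(6, 8) = 6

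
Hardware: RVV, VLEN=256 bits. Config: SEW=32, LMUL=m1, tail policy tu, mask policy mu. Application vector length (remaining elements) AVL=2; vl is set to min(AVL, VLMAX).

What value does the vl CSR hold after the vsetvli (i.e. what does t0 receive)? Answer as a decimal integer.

VLMAX = (256 × 1) / 32 = 8 lanes
vl ← min(2, 8) = 2

vl = 2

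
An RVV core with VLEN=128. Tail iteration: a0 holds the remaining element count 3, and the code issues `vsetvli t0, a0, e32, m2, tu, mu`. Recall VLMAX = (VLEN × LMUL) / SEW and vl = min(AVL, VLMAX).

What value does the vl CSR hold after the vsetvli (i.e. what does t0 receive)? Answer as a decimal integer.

vl = 3

VLMAX = (128 × 2) / 32 = 8 lanes
vl = min(AVL, VLMAX) = min(3, 8) = 3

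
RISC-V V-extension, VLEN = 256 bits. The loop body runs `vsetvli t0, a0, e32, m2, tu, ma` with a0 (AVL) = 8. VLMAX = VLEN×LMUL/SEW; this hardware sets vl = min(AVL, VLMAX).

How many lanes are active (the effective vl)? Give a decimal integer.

VLMAX = VLEN×LMUL/SEW = 256×2/32 = 16
vl ← min(8, 16) = 8

vl = 8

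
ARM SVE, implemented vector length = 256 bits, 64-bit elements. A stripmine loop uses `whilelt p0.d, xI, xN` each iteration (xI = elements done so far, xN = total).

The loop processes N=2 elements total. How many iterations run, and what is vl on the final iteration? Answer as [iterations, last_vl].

register lanes = 256/64 = 4
iterations = ceil(2/4) = 1; final-pass vl = 2

[iterations, last_vl] = [1, 2]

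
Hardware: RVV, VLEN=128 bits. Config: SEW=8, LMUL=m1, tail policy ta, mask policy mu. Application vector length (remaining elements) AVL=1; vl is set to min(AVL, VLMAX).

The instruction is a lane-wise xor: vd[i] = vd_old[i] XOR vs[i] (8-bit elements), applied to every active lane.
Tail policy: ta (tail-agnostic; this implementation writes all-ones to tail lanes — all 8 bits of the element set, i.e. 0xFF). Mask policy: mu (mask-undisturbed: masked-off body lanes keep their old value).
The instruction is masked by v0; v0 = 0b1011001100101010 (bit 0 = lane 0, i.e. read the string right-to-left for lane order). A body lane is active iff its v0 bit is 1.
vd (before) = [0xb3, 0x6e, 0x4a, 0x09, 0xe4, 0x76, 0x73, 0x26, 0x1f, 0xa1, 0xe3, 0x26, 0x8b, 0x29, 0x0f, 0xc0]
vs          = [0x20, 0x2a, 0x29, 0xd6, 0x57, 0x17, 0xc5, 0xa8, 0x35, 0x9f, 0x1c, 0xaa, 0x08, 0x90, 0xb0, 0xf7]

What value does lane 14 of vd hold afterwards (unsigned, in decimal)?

vd[14] = 255

VLMAX = VLEN×LMUL/SEW = 128×1/8 = 16
vl ← min(1, 16) = 1
[0] mask-off/keep = 0xb3
[1] tail/ones = 0xff
[2] tail/ones = 0xff
[3] tail/ones = 0xff
[4] tail/ones = 0xff
[5] tail/ones = 0xff
[6] tail/ones = 0xff
[7] tail/ones = 0xff
[8] tail/ones = 0xff
[9] tail/ones = 0xff
[10] tail/ones = 0xff
[11] tail/ones = 0xff
[12] tail/ones = 0xff
[13] tail/ones = 0xff
[14] tail/ones = 0xff
[15] tail/ones = 0xff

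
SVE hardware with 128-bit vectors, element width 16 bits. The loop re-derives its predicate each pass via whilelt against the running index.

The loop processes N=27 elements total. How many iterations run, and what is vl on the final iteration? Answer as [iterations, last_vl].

lane count: 128 div 16 = 8
iterations = ceil(27/8) = 4; final-pass vl = 3

[iterations, last_vl] = [4, 3]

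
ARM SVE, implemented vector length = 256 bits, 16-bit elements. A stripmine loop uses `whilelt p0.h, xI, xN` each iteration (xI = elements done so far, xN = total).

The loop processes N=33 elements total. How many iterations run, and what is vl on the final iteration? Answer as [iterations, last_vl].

[iterations, last_vl] = [3, 1]

lane count: 256 div 16 = 16
N=33: ⌈33/16⌉ = 3 iters; last vl = 33 − 2×16 = 1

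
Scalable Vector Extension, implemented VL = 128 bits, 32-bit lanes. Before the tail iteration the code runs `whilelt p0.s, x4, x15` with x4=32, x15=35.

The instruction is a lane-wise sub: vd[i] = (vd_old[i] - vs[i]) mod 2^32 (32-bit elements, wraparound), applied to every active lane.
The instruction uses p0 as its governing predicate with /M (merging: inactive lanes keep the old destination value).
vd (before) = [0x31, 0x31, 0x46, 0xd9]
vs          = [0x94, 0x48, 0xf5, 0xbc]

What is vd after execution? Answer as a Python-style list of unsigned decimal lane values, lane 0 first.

register lanes = 128/32 = 4
whilelt: lane j active iff 32+j < 35 → j < 3 → 3 active
lane  0: sub(0x31,0x94) ⇒ 0xffffff9d
lane  1: sub(0x31,0x48) ⇒ 0xffffffe9
lane  2: sub(0x46,0xf5) ⇒ 0xffffff51
lane  3: tail/keep ⇒ 0xd9

vd = [4294967197, 4294967273, 4294967121, 217]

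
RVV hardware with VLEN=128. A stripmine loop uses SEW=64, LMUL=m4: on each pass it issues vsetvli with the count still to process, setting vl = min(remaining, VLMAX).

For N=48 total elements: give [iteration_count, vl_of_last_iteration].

[iterations, last_vl] = [6, 8]

lanes per group: 128·4/64 = 8
N=48: ⌈48/8⌉ = 6 iters; last vl = 48 − 5×8 = 8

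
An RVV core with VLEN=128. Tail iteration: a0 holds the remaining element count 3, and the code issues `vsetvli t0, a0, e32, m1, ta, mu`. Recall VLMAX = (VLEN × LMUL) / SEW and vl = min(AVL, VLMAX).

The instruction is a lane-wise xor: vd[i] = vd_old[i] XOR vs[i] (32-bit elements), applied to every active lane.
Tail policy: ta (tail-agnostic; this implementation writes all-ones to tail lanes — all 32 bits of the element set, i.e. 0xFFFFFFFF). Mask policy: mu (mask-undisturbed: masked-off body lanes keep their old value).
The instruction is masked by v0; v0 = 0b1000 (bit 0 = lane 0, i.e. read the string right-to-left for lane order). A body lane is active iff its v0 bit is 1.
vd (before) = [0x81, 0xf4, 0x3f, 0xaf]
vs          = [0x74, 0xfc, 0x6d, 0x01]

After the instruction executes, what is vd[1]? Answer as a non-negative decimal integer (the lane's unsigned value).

VLMAX = (128 × 1) / 32 = 4 lanes
vl = min(AVL, VLMAX) = min(3, 4) = 3
lane  0: mask-off/keep ⇒ 0x81
lane  1: mask-off/keep ⇒ 0xf4
lane  2: mask-off/keep ⇒ 0x3f
lane  3: tail/ones ⇒ 0xffffffff

vd[1] = 244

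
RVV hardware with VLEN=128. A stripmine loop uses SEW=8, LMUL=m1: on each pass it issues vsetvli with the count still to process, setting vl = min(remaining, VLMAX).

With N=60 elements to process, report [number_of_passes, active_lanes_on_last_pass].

lanes per group: 128·1/8 = 16
N=60: ⌈60/16⌉ = 4 iters; last vl = 60 − 3×16 = 12

[iterations, last_vl] = [4, 12]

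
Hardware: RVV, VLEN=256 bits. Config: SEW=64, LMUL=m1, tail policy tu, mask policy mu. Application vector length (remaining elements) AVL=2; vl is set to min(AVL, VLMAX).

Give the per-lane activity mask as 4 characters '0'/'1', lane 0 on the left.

VLMAX = (256 × 1) / 64 = 4 lanes
AVL=2 ≤ VLMAX=4, so vl = 2
bits (lane 0 leftmost): 1100

predicate = 1100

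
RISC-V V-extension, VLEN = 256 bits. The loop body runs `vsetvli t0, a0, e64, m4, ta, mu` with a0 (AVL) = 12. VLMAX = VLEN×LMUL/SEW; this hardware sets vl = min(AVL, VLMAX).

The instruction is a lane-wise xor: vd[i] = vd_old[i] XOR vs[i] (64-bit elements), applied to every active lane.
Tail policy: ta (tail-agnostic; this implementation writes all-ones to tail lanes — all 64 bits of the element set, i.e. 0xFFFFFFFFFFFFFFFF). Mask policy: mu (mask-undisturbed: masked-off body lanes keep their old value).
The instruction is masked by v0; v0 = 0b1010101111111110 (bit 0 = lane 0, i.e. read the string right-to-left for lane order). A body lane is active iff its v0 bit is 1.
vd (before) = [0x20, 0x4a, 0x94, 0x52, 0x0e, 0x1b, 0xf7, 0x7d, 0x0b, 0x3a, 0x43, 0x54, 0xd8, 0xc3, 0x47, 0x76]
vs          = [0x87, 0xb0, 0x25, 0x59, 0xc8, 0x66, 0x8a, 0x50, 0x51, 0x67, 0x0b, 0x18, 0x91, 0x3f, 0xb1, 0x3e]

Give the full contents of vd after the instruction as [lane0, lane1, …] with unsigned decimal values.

VLMAX = (256 × 4) / 64 = 16 lanes
AVL=12 ≤ VLMAX=16, so vl = 12
[0] mask-off/keep = 0x20
[1] xor(0x4a,0xb0) = 0xfa
[2] xor(0x94,0x25) = 0xb1
[3] xor(0x52,0x59) = 0x0b
[4] xor(0x0e,0xc8) = 0xc6
[5] xor(0x1b,0x66) = 0x7d
[6] xor(0xf7,0x8a) = 0x7d
[7] xor(0x7d,0x50) = 0x2d
[8] xor(0x0b,0x51) = 0x5a
[9] xor(0x3a,0x67) = 0x5d
[10] mask-off/keep = 0x43
[11] xor(0x54,0x18) = 0x4c
[12] tail/ones = 0xffffffffffffffff
[13] tail/ones = 0xffffffffffffffff
[14] tail/ones = 0xffffffffffffffff
[15] tail/ones = 0xffffffffffffffff

vd = [32, 250, 177, 11, 198, 125, 125, 45, 90, 93, 67, 76, 18446744073709551615, 18446744073709551615, 18446744073709551615, 18446744073709551615]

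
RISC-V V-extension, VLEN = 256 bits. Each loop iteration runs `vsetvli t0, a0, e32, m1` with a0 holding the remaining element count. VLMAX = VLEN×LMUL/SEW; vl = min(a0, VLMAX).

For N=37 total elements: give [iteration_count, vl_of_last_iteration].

lanes per group: 256·1/32 = 8
N=37: ⌈37/8⌉ = 5 iters; last vl = 37 − 4×8 = 5

[iterations, last_vl] = [5, 5]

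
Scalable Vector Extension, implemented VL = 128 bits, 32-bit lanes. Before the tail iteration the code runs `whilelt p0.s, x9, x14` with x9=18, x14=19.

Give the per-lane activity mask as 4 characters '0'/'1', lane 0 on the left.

128-bit reg / 32-bit elem → 4 lanes
active while 18+j < 19, i.e. j ∈ [0,1) capped at 4 ⇒ 1
bits (lane 0 leftmost): 1000

predicate = 1000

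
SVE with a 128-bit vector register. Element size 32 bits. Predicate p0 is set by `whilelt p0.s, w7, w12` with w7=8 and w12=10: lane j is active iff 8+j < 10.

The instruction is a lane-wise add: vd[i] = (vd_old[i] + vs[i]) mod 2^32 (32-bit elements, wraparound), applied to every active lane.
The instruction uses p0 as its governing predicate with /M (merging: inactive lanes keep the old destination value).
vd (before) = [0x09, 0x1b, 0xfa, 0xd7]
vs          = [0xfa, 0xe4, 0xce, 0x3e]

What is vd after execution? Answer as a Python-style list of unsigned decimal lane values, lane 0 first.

128-bit reg / 32-bit elem → 4 lanes
p0[j] = (8+j < 10); true for j=0..1 → 2 lanes set
vd[0] add(0x09,0xfa) -> 0x103
vd[1] add(0x1b,0xe4) -> 0xff
vd[2] tail/keep -> 0xfa
vd[3] tail/keep -> 0xd7

vd = [259, 255, 250, 215]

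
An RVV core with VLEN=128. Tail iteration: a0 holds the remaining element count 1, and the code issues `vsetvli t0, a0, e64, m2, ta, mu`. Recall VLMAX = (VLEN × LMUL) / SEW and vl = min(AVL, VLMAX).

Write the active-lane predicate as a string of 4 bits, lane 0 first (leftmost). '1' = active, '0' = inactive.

predicate = 1000

VLMAX = (128 × 2) / 64 = 4 lanes
vl ← min(1, 4) = 1
bits (lane 0 leftmost): 1000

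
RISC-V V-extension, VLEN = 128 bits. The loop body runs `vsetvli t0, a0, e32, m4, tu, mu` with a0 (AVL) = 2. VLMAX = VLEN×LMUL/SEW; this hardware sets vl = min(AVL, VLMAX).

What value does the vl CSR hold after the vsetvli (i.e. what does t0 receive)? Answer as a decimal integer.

vl = 2

VLMAX = VLEN×LMUL/SEW = 128×4/32 = 16
vl = min(AVL, VLMAX) = min(2, 16) = 2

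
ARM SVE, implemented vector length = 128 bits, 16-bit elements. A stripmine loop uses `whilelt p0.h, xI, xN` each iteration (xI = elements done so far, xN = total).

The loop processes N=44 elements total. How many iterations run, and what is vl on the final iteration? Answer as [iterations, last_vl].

lane count: 128 div 16 = 8
44 elements at 8/iter → 6 passes, remainder 4 on the last

[iterations, last_vl] = [6, 4]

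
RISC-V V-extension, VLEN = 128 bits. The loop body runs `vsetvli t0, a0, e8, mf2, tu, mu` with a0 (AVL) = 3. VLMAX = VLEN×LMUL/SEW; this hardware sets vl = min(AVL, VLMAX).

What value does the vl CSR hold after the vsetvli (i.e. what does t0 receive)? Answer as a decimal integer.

vl = 3

VLMAX = VLEN×LMUL/SEW = 128×1/2/8 = 8
vl = min(AVL, VLMAX) = min(3, 8) = 3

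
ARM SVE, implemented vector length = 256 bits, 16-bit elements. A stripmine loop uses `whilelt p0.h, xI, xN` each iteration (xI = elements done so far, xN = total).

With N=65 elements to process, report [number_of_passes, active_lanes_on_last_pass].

[iterations, last_vl] = [5, 1]

lane count: 256 div 16 = 16
65 elements at 16/iter → 5 passes, remainder 1 on the last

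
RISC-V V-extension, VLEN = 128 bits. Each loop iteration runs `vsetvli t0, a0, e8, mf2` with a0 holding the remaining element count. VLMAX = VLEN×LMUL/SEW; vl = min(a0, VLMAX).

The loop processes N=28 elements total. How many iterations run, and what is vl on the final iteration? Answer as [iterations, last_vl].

VLMAX = VLEN×LMUL/SEW = 128×1/2/8 = 8
28 elements at 8/iter → 4 passes, remainder 4 on the last

[iterations, last_vl] = [4, 4]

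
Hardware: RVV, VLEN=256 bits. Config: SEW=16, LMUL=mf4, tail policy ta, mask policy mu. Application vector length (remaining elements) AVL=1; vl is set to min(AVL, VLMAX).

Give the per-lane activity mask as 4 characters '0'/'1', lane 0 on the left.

predicate = 1000

VLMAX = VLEN×LMUL/SEW = 256×1/4/16 = 4
AVL=1 ≤ VLMAX=4, so vl = 1
bits (lane 0 leftmost): 1000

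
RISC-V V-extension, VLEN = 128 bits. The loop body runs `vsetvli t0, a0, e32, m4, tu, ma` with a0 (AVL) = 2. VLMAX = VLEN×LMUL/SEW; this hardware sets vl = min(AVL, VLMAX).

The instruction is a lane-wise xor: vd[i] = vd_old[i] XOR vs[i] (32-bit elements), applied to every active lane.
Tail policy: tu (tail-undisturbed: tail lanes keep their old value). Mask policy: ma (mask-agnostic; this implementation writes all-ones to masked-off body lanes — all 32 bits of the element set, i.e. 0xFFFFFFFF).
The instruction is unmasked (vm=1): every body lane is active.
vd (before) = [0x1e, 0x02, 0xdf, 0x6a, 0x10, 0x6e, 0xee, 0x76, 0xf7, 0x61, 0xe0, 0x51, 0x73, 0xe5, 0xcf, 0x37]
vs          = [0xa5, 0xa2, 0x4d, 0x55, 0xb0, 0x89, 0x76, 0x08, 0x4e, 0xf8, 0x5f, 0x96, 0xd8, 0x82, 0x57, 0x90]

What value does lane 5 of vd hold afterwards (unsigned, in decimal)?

VLMAX = (128 × 4) / 32 = 16 lanes
vl = min(AVL, VLMAX) = min(2, 16) = 2
  i=0: xor(0x1e,0xa5) → 187
  i=1: xor(0x02,0xa2) → 160
  i=2: tail/keep → 223
  i=3: tail/keep → 106
  i=4: tail/keep → 16
  i=5: tail/keep → 110
  i=6: tail/keep → 238
  i=7: tail/keep → 118
  i=8: tail/keep → 247
  i=9: tail/keep → 97
  i=10: tail/keep → 224
  i=11: tail/keep → 81
  i=12: tail/keep → 115
  i=13: tail/keep → 229
  i=14: tail/keep → 207
  i=15: tail/keep → 55

vd[5] = 110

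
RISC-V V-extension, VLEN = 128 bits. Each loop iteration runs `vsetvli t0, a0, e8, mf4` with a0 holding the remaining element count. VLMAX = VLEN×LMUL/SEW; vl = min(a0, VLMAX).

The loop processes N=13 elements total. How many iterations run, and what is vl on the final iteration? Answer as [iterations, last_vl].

[iterations, last_vl] = [4, 1]

lanes per group: 128·1/4/8 = 4
13 elements at 4/iter → 4 passes, remainder 1 on the last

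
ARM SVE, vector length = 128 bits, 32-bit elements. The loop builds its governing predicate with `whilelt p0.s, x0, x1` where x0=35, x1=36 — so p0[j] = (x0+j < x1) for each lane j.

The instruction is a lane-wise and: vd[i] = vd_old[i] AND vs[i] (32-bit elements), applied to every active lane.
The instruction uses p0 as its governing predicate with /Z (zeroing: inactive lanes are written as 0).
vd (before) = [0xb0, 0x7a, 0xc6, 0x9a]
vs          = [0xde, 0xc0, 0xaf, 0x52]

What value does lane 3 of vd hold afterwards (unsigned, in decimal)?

register lanes = 128/32 = 4
whilelt: lane j active iff 35+j < 36 → j < 1 → 1 active
  i=0: and(0xb0,0xde) → 144
  i=1: tail/zero → 0
  i=2: tail/zero → 0
  i=3: tail/zero → 0

vd[3] = 0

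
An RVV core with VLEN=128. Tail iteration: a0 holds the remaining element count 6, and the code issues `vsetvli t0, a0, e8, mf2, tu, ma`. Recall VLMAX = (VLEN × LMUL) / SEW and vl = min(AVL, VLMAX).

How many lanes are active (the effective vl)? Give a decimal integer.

VLMAX = (128 × 1/2) / 8 = 8 lanes
vl ← min(6, 8) = 6

vl = 6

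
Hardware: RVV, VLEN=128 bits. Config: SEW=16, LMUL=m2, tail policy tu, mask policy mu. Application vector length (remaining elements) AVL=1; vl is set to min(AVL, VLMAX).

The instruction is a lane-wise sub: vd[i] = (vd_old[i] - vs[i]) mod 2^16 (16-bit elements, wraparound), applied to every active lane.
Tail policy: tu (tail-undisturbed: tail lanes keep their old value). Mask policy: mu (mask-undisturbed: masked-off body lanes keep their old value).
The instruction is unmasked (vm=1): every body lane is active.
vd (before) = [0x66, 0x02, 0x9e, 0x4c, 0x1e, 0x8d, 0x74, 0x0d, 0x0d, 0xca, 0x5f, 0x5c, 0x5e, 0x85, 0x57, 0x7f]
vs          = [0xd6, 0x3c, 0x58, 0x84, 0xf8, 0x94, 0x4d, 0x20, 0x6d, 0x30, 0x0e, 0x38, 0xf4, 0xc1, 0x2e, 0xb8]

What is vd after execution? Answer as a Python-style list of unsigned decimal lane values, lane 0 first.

VLMAX = VLEN×LMUL/SEW = 128×2/16 = 16
vl ← min(1, 16) = 1
vd[0] sub(0x66,0xd6) -> 0xff90
vd[1] tail/keep -> 0x02
vd[2] tail/keep -> 0x9e
vd[3] tail/keep -> 0x4c
vd[4] tail/keep -> 0x1e
vd[5] tail/keep -> 0x8d
vd[6] tail/keep -> 0x74
vd[7] tail/keep -> 0x0d
vd[8] tail/keep -> 0x0d
vd[9] tail/keep -> 0xca
vd[10] tail/keep -> 0x5f
vd[11] tail/keep -> 0x5c
vd[12] tail/keep -> 0x5e
vd[13] tail/keep -> 0x85
vd[14] tail/keep -> 0x57
vd[15] tail/keep -> 0x7f

vd = [65424, 2, 158, 76, 30, 141, 116, 13, 13, 202, 95, 92, 94, 133, 87, 127]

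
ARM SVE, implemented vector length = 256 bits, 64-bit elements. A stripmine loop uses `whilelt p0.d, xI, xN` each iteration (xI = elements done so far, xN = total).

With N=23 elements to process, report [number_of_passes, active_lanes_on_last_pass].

lane count: 256 div 64 = 4
iterations = ceil(23/4) = 6; final-pass vl = 3

[iterations, last_vl] = [6, 3]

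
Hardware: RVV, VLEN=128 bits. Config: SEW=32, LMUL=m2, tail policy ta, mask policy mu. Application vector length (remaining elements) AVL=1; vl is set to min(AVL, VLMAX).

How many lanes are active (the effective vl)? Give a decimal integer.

VLMAX = (128 × 2) / 32 = 8 lanes
vl = min(AVL, VLMAX) = min(1, 8) = 1

vl = 1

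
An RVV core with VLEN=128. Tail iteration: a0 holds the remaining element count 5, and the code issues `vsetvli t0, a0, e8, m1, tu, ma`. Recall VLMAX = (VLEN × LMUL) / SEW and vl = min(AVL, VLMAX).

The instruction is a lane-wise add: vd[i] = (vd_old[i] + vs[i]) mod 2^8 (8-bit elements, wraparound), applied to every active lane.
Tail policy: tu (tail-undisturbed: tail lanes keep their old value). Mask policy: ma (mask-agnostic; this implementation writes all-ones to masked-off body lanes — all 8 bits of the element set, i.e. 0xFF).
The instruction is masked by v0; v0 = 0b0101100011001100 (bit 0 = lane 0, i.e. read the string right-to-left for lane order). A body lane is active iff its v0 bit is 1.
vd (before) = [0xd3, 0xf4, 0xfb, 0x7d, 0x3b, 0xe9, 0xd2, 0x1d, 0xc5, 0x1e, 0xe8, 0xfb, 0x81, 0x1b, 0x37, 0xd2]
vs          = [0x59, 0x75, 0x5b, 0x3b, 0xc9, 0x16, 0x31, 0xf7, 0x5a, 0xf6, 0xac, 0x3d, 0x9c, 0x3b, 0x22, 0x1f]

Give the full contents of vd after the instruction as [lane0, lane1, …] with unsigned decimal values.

lanes per group: 128·1/8 = 16
AVL=5 ≤ VLMAX=16, so vl = 5
lane  0: mask-off/ones ⇒ 0xff
lane  1: mask-off/ones ⇒ 0xff
lane  2: add(0xfb,0x5b) ⇒ 0x56
lane  3: add(0x7d,0x3b) ⇒ 0xb8
lane  4: mask-off/ones ⇒ 0xff
lane  5: tail/keep ⇒ 0xe9
lane  6: tail/keep ⇒ 0xd2
lane  7: tail/keep ⇒ 0x1d
lane  8: tail/keep ⇒ 0xc5
lane  9: tail/keep ⇒ 0x1e
lane 10: tail/keep ⇒ 0xe8
lane 11: tail/keep ⇒ 0xfb
lane 12: tail/keep ⇒ 0x81
lane 13: tail/keep ⇒ 0x1b
lane 14: tail/keep ⇒ 0x37
lane 15: tail/keep ⇒ 0xd2

vd = [255, 255, 86, 184, 255, 233, 210, 29, 197, 30, 232, 251, 129, 27, 55, 210]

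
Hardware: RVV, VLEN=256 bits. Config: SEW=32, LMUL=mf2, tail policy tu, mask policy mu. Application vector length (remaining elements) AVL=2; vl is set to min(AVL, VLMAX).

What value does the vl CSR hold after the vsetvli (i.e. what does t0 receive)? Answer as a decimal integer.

lanes per group: 256·1/2/32 = 4
AVL=2 ≤ VLMAX=4, so vl = 2

vl = 2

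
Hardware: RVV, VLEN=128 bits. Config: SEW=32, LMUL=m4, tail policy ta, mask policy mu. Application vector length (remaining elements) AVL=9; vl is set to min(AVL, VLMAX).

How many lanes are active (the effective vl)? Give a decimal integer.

vl = 9

VLMAX = (128 × 4) / 32 = 16 lanes
AVL=9 ≤ VLMAX=16, so vl = 9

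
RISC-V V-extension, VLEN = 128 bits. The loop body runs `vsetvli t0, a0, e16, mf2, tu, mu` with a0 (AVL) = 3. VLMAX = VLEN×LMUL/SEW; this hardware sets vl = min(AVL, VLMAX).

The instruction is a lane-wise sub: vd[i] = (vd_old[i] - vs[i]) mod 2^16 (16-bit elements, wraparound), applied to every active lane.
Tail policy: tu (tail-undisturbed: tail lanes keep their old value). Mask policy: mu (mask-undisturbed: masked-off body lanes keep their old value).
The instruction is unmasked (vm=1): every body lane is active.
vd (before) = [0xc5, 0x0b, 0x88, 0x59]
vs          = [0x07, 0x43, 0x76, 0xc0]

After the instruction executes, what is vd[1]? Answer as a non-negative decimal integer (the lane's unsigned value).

vd[1] = 65480

VLMAX = VLEN×LMUL/SEW = 128×1/2/16 = 4
AVL=3 ≤ VLMAX=4, so vl = 3
[0] sub(0xc5,0x07) = 0xbe
[1] sub(0x0b,0x43) = 0xffc8
[2] sub(0x88,0x76) = 0x12
[3] tail/keep = 0x59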